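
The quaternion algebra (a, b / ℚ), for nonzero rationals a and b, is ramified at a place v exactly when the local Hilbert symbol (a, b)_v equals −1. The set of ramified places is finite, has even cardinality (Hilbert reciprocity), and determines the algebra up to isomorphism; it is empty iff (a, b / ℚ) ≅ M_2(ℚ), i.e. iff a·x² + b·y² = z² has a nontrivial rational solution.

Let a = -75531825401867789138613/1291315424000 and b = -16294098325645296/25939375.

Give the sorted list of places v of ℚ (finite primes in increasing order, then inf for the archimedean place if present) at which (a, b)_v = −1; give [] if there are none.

[5, 19, 31, inf]

Mod squares: a ≡ -18491655, b ≡ -9177. Check v ∈ {∞, 2, 3, 5, 7, 11, 13, 19, 23, 31}.
v=13: a=13^5·(≡9), b=13^2·(≡9) mod 13; (9|13)=+1, (9|13)=+1; (−1)^{5·2·6}·(+1)^2·(+1)^5 = +1.
v=2: v_2(a)=-8, v_2(b)=4; units ≡ 1, 7 (mod 8); ε·ε+αω+βω = 0·1+-8·0+4·0 ≡ 0  ⇒  (a,b)_2 = +1.
v=11: a=11^2·(≡5), b=11^-2·(≡6) mod 11; (5|11)=+1, (6|11)=-1; (−1)^{2·-2·5}·(+1)^-2·(-1)^2 = +1.
v=∞: -18491655 < 0 and -9177 < 0  ⇒  (a,b)_∞ = -1.
v=31: a=31^3·(≡5), b=31^2·(≡21) mod 31; (5|31)=+1, (21|31)=-1; (−1)^{3·2·15}·(+1)^2·(-1)^3 = -1.
v=23: a=23^1·(≡3), b=23^1·(≡19) mod 23; (3|23)=+1, (19|23)=-1; (−1)^{1·1·11}·(+1)^1·(-1)^1 = +1.
v=19: a=19^1·(≡1), b=19^1·(≡1) mod 19; (1|19)=+1, (1|19)=+1; (−1)^{1·1·9}·(+1)^1·(+1)^1 = -1.
v=5: a=5^-3·(≡1), b=5^-4·(≡3) mod 5; (1|5)=+1, (3|5)=-1; (−1)^{-3·-4·2}·(+1)^-4·(-1)^-3 = -1.
v=3: a=3^17·(≡2), b=3^15·(≡1) mod 3; (2|3)=-1, (1|3)=+1; (−1)^{17·15·1}·(-1)^15·(+1)^17 = +1.
v=7: a=7^-9·(≡4), b=7^-3·(≡3) mod 7; (4|7)=+1, (3|7)=-1; (−1)^{-9·-3·3}·(+1)^-3·(-1)^-9 = +1.
|Ram(-18491655, -9177)| = 4, even; anisotropic at {5, 19, 31, ∞}.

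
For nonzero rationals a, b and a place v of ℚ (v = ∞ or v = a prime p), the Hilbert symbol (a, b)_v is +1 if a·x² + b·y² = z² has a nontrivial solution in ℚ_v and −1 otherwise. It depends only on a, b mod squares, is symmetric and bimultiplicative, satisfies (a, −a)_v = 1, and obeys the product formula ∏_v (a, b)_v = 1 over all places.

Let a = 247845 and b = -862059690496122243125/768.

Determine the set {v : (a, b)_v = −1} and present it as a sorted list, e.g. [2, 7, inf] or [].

(a, b) ≡ (247845, -346983) mod (ℚ^×)²; places V = {2, 3, 5, 7, 11, 13, 19, 31, 41, ∞}.
(a,b)_31: α=1, u≡28; β=3, v≡21 (mod 31); (28|31)=+1, (21|31)=-1; sign (−1)^1·+1^3·-1^1 = +1.
(a,b)_19: α=0, u≡9; β=2, v≡2 (mod 19); (9|19)=+1, (2|19)=-1; sign (−1)^0·+1^2·-1^0 = +1.
(a,b)_5: α=1, u≡4; β=4, v≡2 (mod 5); (4|5)=+1, (2|5)=-1; sign (−1)^0·+1^4·-1^1 = -1.
(a,b)_13: α=1, u≡7; β=3, v≡7 (mod 13); (7|13)=-1, (7|13)=-1; sign (−1)^0·-1^3·-1^1 = +1.
(a,b)_3: α=1, u≡1; β=-1, v≡1 (mod 3); (1|3)=+1, (1|3)=+1; sign (−1)^1·+1^-1·+1^1 = -1.
(a,b)_7: α=0, u≡3; β=1, v≡6 (mod 7); (3|7)=-1, (6|7)=-1; sign (−1)^0·-1^1·-1^0 = -1.
(a,b)_11: α=0, u≡4; β=2, v≡3 (mod 11); (4|11)=+1, (3|11)=+1; sign (−1)^0·+1^2·+1^0 = +1.
(a,b)_41: α=1, u≡18; β=3, v≡27 (mod 41); (18|41)=+1, (27|41)=-1; sign (−1)^0·+1^3·-1^1 = -1.
(a,b)_2: α=0, β=-8; u≡5, v≡1 (mod 8); ε(u)ε(v)=0·0, αω(v)=0·0, βω(u)=-8·1; sum ≡ 0  ⇒  +1.
(a,b)_∞: sgn(247845)=+, sgn(-346983)=−, so +1.
(247845, -346983 / ℚ) ramifies at {3, 5, 7, 41}: a division algebra.

[3, 5, 7, 41]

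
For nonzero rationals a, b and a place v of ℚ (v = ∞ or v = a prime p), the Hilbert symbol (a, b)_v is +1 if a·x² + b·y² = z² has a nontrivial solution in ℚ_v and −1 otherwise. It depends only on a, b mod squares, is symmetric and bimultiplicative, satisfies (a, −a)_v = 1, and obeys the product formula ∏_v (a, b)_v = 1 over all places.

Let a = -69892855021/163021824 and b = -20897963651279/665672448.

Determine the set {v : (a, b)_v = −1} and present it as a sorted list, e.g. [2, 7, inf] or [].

[2, 3, 13, 23, 29, inf]

Mod squares: a ≡ -1189, b ≡ -1066533. Check v ∈ {∞, 2, 3, 7, 11, 13, 17, 19, 23, 29, 41}.
v=2: v_2(a)=-10, v_2(b)=-8; units ≡ 3, 3 (mod 8); ε·ε+αω+βω = 1·1+-10·1+-8·1 ≡ 1  ⇒  (a,b)_2 = -1.
v=23: a=23^0·(≡14), b=23^1·(≡15) mod 23; (14|23)=-1, (15|23)=-1; (−1)^{0·1·11}·(-1)^1·(-1)^0 = -1.
v=19: a=19^-2·(≡14), b=19^-2·(≡10) mod 19; (14|19)=-1, (10|19)=-1; (−1)^{-2·-2·9}·(-1)^-2·(-1)^-2 = +1.
v=7: a=7^-2·(≡2), b=7^-4·(≡1) mod 7; (2|7)=+1, (1|7)=+1; (−1)^{-2·-4·3}·(+1)^-4·(+1)^-2 = +1.
v=13: a=13^0·(≡6), b=13^1·(≡7) mod 13; (6|13)=-1, (7|13)=-1; (−1)^{0·1·6}·(-1)^1·(-1)^0 = -1.
v=29: a=29^1·(≡19), b=29^1·(≡4) mod 29; (19|29)=-1, (4|29)=+1; (−1)^{1·1·14}·(-1)^1·(+1)^1 = -1.
v=∞: -1189 < 0 and -1066533 < 0  ⇒  (a,b)_∞ = -1.
v=41: a=41^3·(≡17), b=41^3·(≡19) mod 41; (17|41)=-1, (19|41)=-1; (−1)^{3·3·20}·(-1)^3·(-1)^3 = +1.
v=17: a=17^2·(≡13), b=17^2·(≡2) mod 17; (13|17)=+1, (2|17)=+1; (−1)^{2·2·8}·(+1)^2·(+1)^2 = +1.
v=3: a=3^-2·(≡2), b=3^-1·(≡1) mod 3; (2|3)=-1, (1|3)=+1; (−1)^{-2·-1·1}·(-1)^-1·(+1)^-2 = -1.
v=11: a=11^2·(≡8), b=11^2·(≡1) mod 11; (8|11)=-1, (1|11)=+1; (−1)^{2·2·5}·(-1)^2·(+1)^2 = +1.
(-1189, -1066533 / ℚ) ramifies at {2, 3, 13, 23, 29, ∞}: a division algebra.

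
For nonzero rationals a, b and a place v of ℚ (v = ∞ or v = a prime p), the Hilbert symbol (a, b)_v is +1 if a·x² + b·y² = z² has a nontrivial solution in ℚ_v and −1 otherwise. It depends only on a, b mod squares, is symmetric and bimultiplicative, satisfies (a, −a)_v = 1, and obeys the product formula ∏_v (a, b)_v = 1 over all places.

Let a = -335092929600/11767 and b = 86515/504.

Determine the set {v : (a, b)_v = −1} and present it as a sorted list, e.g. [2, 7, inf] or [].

[3, 5, 11, 17]

Mod squares: a ≡ -3927, b ≡ 10010. Check v ∈ {∞, 2, 3, 5, 7, 11, 13, 17, 41, 47}.
v=13: a=13^2·(≡1), b=13^1·(≡9) mod 13; (1|13)=+1, (9|13)=+1; (−1)^{2·1·6}·(+1)^1·(+1)^2 = +1.
v=47: a=47^2·(≡32), b=47^0·(≡19) mod 47; (32|47)=+1, (19|47)=-1; (−1)^{2·0·23}·(+1)^0·(-1)^2 = +1.
v=2: v_2(a)=6, v_2(b)=-3; units ≡ 1, 5 (mod 8); ε·ε+αω+βω = 0·0+6·1+-3·0 ≡ 0  ⇒  (a,b)_2 = +1.
v=∞: -3927 < 0 and 10010 > 0  ⇒  (a,b)_∞ = +1.
v=3: a=3^1·(≡2), b=3^-2·(≡2) mod 3; (2|3)=-1, (2|3)=-1; (−1)^{1·-2·1}·(-1)^-2·(-1)^1 = -1.
v=11: a=11^1·(≡2), b=11^3·(≡6) mod 11; (2|11)=-1, (6|11)=-1; (−1)^{1·3·5}·(-1)^3·(-1)^1 = -1.
v=41: a=41^-2·(≡18), b=41^0·(≡38) mod 41; (18|41)=+1, (38|41)=-1; (−1)^{-2·0·20}·(+1)^0·(-1)^-2 = +1.
v=7: a=7^-1·(≡5), b=7^-1·(≡1) mod 7; (5|7)=-1, (1|7)=+1; (−1)^{-1·-1·3}·(-1)^-1·(+1)^-1 = +1.
v=17: a=17^1·(≡12), b=17^0·(≡11) mod 17; (12|17)=-1, (11|17)=-1; (−1)^{1·0·8}·(-1)^0·(-1)^1 = -1.
v=5: a=5^2·(≡3), b=5^1·(≡2) mod 5; (3|5)=-1, (2|5)=-1; (−1)^{2·1·2}·(-1)^1·(-1)^2 = -1.
(-3927, 10010 / ℚ) ramifies at {3, 5, 11, 17}: a division algebra.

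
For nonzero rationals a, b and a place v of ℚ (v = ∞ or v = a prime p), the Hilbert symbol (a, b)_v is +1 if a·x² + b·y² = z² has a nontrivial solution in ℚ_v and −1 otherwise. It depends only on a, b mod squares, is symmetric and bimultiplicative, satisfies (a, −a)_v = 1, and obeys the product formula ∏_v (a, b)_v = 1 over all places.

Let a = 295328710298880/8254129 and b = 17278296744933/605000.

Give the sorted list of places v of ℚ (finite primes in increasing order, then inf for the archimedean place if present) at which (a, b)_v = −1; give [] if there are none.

Mod squares: a ≡ 5, b ≡ 106. Check v ∈ {∞, 2, 3, 5, 7, 11, 13, 17, 19, 53}.
v=53: a=53^4·(≡45), b=53^3·(≡18) mod 53; (45|53)=-1, (18|53)=-1; (−1)^{4·3·26}·(-1)^3·(-1)^4 = -1.
v=2: v_2(a)=8, v_2(b)=-3; units ≡ 5, 5 (mod 8); ε·ε+αω+βω = 0·0+8·1+-3·1 ≡ 1  ⇒  (a,b)_2 = -1.
v=5: a=5^1·(≡4), b=5^-4·(≡1) mod 5; (4|5)=+1, (1|5)=+1; (−1)^{1·-4·2}·(+1)^-4·(+1)^1 = +1.
v=11: a=11^0·(≡4), b=11^-2·(≡8) mod 11; (4|11)=+1, (8|11)=-1; (−1)^{0·-2·5}·(+1)^-2·(-1)^0 = +1.
v=17: a=17^-2·(≡12), b=17^0·(≡16) mod 17; (12|17)=-1, (16|17)=+1; (−1)^{-2·0·8}·(-1)^0·(+1)^-2 = +1.
v=19: a=19^2·(≡9), b=19^2·(≡16) mod 19; (9|19)=+1, (16|19)=+1; (−1)^{2·2·9}·(+1)^2·(+1)^2 = +1.
v=13: a=13^-4·(≡8), b=13^0·(≡7) mod 13; (8|13)=-1, (7|13)=-1; (−1)^{-4·0·6}·(-1)^0·(-1)^-4 = +1.
v=3: a=3^4·(≡2), b=3^8·(≡1) mod 3; (2|3)=-1, (1|3)=+1; (−1)^{4·8·1}·(-1)^8·(+1)^4 = +1.
v=7: a=7^0·(≡3), b=7^2·(≡2) mod 7; (3|7)=-1, (2|7)=+1; (−1)^{0·2·3}·(-1)^2·(+1)^0 = +1.
v=∞: 5 > 0 and 106 > 0  ⇒  (a,b)_∞ = +1.
(5, 106 / ℚ) ramifies at {2, 53}: a division algebra.

[2, 53]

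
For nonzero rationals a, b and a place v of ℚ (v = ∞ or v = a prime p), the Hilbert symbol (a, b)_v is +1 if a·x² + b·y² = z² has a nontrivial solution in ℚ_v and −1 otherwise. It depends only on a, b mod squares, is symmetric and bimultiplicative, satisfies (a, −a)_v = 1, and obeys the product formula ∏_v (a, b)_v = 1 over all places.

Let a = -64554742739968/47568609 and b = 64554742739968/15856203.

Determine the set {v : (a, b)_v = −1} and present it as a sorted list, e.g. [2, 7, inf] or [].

[2, 3, 31, 43]

Mod squares: a ≡ -1333, b ≡ 3999. Check v ∈ {∞, 2, 3, 11, 13, 19, 23, 31, 43}.
v=2: v_2(a)=10, v_2(b)=10; units ≡ 3, 7 (mod 8); ε·ε+αω+βω = 1·1+10·0+10·1 ≡ 1  ⇒  (a,b)_2 = -1.
v=3: a=3^-2·(≡2), b=3^-1·(≡1) mod 3; (2|3)=-1, (1|3)=+1; (−1)^{-2·-1·1}·(-1)^-1·(+1)^-2 = -1.
v=∞: -1333 < 0 and 3999 > 0  ⇒  (a,b)_∞ = +1.
v=31: a=31^1·(≡9), b=31^1·(≡4) mod 31; (9|31)=+1, (4|31)=+1; (−1)^{1·1·15}·(+1)^1·(+1)^1 = -1.
v=19: a=19^-2·(≡11), b=19^-2·(≡5) mod 19; (11|19)=+1, (5|19)=+1; (−1)^{-2·-2·9}·(+1)^-2·(+1)^-2 = +1.
v=23: a=23^4·(≡3), b=23^4·(≡14) mod 23; (3|23)=+1, (14|23)=-1; (−1)^{4·4·11}·(+1)^4·(-1)^4 = +1.
v=43: a=43^1·(≡29), b=43^1·(≡42) mod 43; (29|43)=-1, (42|43)=-1; (−1)^{1·1·21}·(-1)^1·(-1)^1 = -1.
v=13: a=13^2·(≡5), b=13^2·(≡11) mod 13; (5|13)=-1, (11|13)=-1; (−1)^{2·2·6}·(-1)^2·(-1)^2 = +1.
v=11: a=11^-4·(≡9), b=11^-4·(≡6) mod 11; (9|11)=+1, (6|11)=-1; (−1)^{-4·-4·5}·(+1)^-4·(-1)^-4 = +1.
(-1333, 3999 / ℚ) ramifies at {2, 3, 31, 43}: a division algebra.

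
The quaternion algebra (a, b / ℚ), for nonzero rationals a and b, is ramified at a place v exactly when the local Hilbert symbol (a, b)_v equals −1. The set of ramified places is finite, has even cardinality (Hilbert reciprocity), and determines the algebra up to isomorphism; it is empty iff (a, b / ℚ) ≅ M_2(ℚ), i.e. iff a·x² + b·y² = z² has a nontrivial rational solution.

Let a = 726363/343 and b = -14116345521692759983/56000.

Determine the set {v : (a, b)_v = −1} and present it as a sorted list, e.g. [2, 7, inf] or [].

(a, b) ≡ (4669, -13750205) mod (ℚ^×)²; places V = {2, 3, 5, 7, 11, 19, 23, 29, 31, 43, ∞}.
(a,b)_29: α=1, u≡25; β=3, v≡9 (mod 29); (25|29)=+1, (9|29)=+1; sign (−1)^0·+1^3·+1^1 = +1.
(a,b)_∞: sgn(4669)=+, sgn(-13750205)=−, so +1.
(a,b)_19: α=0, u≡12; β=3, v≡13 (mod 19); (12|19)=-1, (13|19)=-1; sign (−1)^0·-1^3·-1^0 = -1.
(a,b)_11: α=2, u≡4; β=2, v≡9 (mod 11); (4|11)=+1, (9|11)=+1; sign (−1)^0·+1^2·+1^2 = +1.
(a,b)_7: α=-3, u≡1; β=-1, v≡1 (mod 7); (1|7)=+1, (1|7)=+1; sign (−1)^1·+1^-1·+1^-3 = -1.
(a,b)_2: α=0, β=-6; u≡5, v≡3 (mod 8); ε(u)ε(v)=0·1, αω(v)=0·1, βω(u)=-6·1; sum ≡ 0  ⇒  +1.
(a,b)_31: α=0, u≡1; β=1, v≡22 (mod 31); (1|31)=+1, (22|31)=-1; sign (−1)^0·+1^1·-1^0 = +1.
(a,b)_23: α=1, u≡22; β=3, v≡1 (mod 23); (22|23)=-1, (1|23)=+1; sign (−1)^1·-1^3·+1^1 = +1.
(a,b)_43: α=0, u≡36; β=2, v≡18 (mod 43); (36|43)=+1, (18|43)=-1; sign (−1)^0·+1^2·-1^0 = +1.
(a,b)_3: α=2, u≡1; β=0, v≡1 (mod 3); (1|3)=+1, (1|3)=+1; sign (−1)^0·+1^0·+1^2 = +1.
(a,b)_5: α=0, u≡1; β=-3, v≡4 (mod 5); (1|5)=+1, (4|5)=+1; sign (−1)^0·+1^-3·+1^0 = +1.
Ram(4669, -13750205) = {7, 19}; no ℚ_7-point on the conic.

[7, 19]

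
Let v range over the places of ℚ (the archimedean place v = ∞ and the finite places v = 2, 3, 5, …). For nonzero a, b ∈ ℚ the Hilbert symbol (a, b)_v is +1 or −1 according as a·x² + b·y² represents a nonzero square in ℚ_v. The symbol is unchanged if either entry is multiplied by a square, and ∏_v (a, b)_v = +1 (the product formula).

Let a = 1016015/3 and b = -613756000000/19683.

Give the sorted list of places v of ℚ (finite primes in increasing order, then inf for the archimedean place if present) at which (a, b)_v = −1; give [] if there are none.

[3, 5, 29, 37]

(a, b) ≡ (62205, -460317) mod (ℚ^×)²; places V = {2, 3, 5, 7, 11, 13, 29, 37, ∞}.
(a,b)_2: α=0, β=8; u≡5, v≡3 (mod 8); ε(u)ε(v)=0·1, αω(v)=0·1, βω(u)=8·1; sum ≡ 0  ⇒  +1.
(a,b)_3: α=-1, u≡2; β=-9, v≡2 (mod 3); (2|3)=-1, (2|3)=-1; sign (−1)^1·-1^-9·-1^-1 = -1.
(a,b)_11: α=1, u≡3; β=1, v≡10 (mod 11); (3|11)=+1, (10|11)=-1; sign (−1)^1·+1^1·-1^1 = +1.
(a,b)_∞: sgn(62205)=+, sgn(-460317)=−, so +1.
(a,b)_29: α=1, u≡1; β=1, v≡27 (mod 29); (1|29)=+1, (27|29)=-1; sign (−1)^0·+1^1·-1^1 = -1.
(a,b)_7: α=2, u≡5; β=0, v≡3 (mod 7); (5|7)=-1, (3|7)=-1; sign (−1)^0·-1^0·-1^2 = +1.
(a,b)_13: α=1, u≡4; β=1, v≡4 (mod 13); (4|13)=+1, (4|13)=+1; sign (−1)^0·+1^1·+1^1 = +1.
(a,b)_5: α=1, u≡1; β=6, v≡2 (mod 5); (1|5)=+1, (2|5)=-1; sign (−1)^0·+1^6·-1^1 = -1.
(a,b)_37: α=0, u≡23; β=1, v≡12 (mod 37); (23|37)=-1, (12|37)=+1; sign (−1)^0·-1^1·+1^0 = -1.
(62205, -460317 / ℚ) ramifies at {3, 5, 29, 37}: a division algebra.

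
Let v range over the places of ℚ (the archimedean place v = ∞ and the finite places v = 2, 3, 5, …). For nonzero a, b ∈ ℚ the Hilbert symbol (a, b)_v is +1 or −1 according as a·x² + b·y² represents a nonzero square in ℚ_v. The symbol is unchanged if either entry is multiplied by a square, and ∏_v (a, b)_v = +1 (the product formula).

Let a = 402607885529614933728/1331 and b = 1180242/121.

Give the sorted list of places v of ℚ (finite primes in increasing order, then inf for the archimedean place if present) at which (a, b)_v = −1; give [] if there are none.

[2, 11, 19, 29]

(a, b) ≡ (2618, 131138) mod (ℚ^×)²; places V = {2, 3, 7, 11, 17, 19, 29, ∞}.
(a,b)_2: α=5, β=1; u≡5, v≡1 (mod 8); ε(u)ε(v)=0·0, αω(v)=5·0, βω(u)=1·1; sum ≡ 1  ⇒  -1.
(a,b)_∞: sgn(2618)=+, sgn(131138)=+, so +1.
(a,b)_7: α=3, u≡3; β=1, v≡2 (mod 7); (3|7)=-1, (2|7)=+1; sign (−1)^1·-1^1·+1^3 = +1.
(a,b)_19: α=4, u≡15; β=1, v≡1 (mod 19); (15|19)=-1, (1|19)=+1; sign (−1)^0·-1^1·+1^4 = -1.
(a,b)_17: α=3, u≡9; β=1, v≡16 (mod 17); (9|17)=+1, (16|17)=+1; sign (−1)^0·+1^1·+1^3 = +1.
(a,b)_11: α=-3, u≡10; β=-2, v≡8 (mod 11); (10|11)=-1, (8|11)=-1; sign (−1)^0·-1^-2·-1^-3 = -1.
(a,b)_29: α=4, u≡2; β=1, v≡8 (mod 29); (2|29)=-1, (8|29)=-1; sign (−1)^0·-1^1·-1^4 = -1.
(a,b)_3: α=4, u≡2; β=2, v≡2 (mod 3); (2|3)=-1, (2|3)=-1; sign (−1)^0·-1^2·-1^4 = +1.
(2618, 131138 / ℚ) ramifies at {2, 11, 19, 29}: a division algebra.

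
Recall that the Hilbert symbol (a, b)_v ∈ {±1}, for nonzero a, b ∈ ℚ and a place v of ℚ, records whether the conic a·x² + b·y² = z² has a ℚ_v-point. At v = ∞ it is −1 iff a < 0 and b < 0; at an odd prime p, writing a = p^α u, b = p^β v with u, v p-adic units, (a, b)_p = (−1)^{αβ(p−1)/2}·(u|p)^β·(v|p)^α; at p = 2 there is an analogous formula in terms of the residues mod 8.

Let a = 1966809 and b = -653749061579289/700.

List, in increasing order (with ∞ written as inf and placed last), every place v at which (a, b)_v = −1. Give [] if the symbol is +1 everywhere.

[3, 7, 13, 47]

(a, b) ≡ (1966809, -7) mod (ℚ^×)²; places V = {2, 3, 5, 7, 13, 29, 37, 47, ∞}.
(a,b)_37: α=1, u≡25; β=2, v≡9 (mod 37); (25|37)=+1, (9|37)=+1; sign (−1)^0·+1^2·+1^1 = +1.
(a,b)_7: α=0, u≡5; β=-1, v≡5 (mod 7); (5|7)=-1, (5|7)=-1; sign (−1)^0·-1^-1·-1^0 = -1.
(a,b)_3: α=1, u≡1; β=2, v≡2 (mod 3); (1|3)=+1, (2|3)=-1; sign (−1)^0·+1^2·-1^1 = -1.
(a,b)_∞: sgn(1966809)=+, sgn(-7)=−, so +1.
(a,b)_29: α=1, u≡19; β=2, v≡9 (mod 29); (19|29)=-1, (9|29)=+1; sign (−1)^0·-1^2·+1^1 = +1.
(a,b)_5: α=0, u≡4; β=-2, v≡2 (mod 5); (4|5)=+1, (2|5)=-1; sign (−1)^0·+1^-2·-1^0 = +1.
(a,b)_13: α=1, u≡12; β=4, v≡7 (mod 13); (12|13)=+1, (7|13)=-1; sign (−1)^0·+1^4·-1^1 = -1.
(a,b)_2: α=0, β=-2; u≡1, v≡1 (mod 8); ε(u)ε(v)=0·0, αω(v)=0·0, βω(u)=-2·0; sum ≡ 0  ⇒  +1.
(a,b)_47: α=1, u≡17; β=2, v≡11 (mod 47); (17|47)=+1, (11|47)=-1; sign (−1)^0·+1^2·-1^1 = -1.
(1966809, -7 / ℚ) ramifies at {3, 7, 13, 47}: a division algebra.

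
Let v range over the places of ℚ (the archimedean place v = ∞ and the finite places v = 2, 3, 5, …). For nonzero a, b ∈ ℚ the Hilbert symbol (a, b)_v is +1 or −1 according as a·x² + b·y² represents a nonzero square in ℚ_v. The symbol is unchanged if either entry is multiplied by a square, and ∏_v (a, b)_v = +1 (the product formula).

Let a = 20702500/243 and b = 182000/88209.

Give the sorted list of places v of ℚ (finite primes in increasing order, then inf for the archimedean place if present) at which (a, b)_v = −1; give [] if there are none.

(a, b) ≡ (3, 455) mod (ℚ^×)²; places V = {2, 3, 5, 7, 11, 13, ∞}.
(a,b)_5: α=4, u≡3; β=3, v≡4 (mod 5); (3|5)=-1, (4|5)=+1; sign (−1)^0·-1^3·+1^4 = -1.
(a,b)_13: α=2, u≡3; β=1, v≡3 (mod 13); (3|13)=+1, (3|13)=+1; sign (−1)^0·+1^1·+1^2 = +1.
(a,b)_2: α=2, β=4; u≡3, v≡7 (mod 8); ε(u)ε(v)=1·1, αω(v)=2·0, βω(u)=4·1; sum ≡ 1  ⇒  -1.
(a,b)_∞: sgn(3)=+, sgn(455)=+, so +1.
(a,b)_11: α=0, u≡5; β=-2, v≡9 (mod 11); (5|11)=+1, (9|11)=+1; sign (−1)^0·+1^-2·+1^0 = +1.
(a,b)_7: α=2, u≡3; β=1, v≡1 (mod 7); (3|7)=-1, (1|7)=+1; sign (−1)^0·-1^1·+1^2 = -1.
(a,b)_3: α=-5, u≡1; β=-6, v≡2 (mod 3); (1|3)=+1, (2|3)=-1; sign (−1)^0·+1^-6·-1^-5 = -1.
|Ram(3, 455)| = 4, even; anisotropic at {2, 3, 5, 7}.

[2, 3, 5, 7]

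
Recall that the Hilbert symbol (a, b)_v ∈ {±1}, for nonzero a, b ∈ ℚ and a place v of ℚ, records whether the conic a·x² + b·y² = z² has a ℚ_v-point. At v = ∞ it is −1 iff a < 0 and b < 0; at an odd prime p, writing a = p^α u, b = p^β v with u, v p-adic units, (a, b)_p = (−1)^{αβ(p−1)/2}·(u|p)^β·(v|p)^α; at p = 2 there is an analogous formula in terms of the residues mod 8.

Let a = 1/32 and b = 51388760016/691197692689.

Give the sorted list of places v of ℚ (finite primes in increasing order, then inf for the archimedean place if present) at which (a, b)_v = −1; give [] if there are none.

[2, 11]

(a, b) ≡ (2, 341) mod (ℚ^×)²; places V = {2, 3, 7, 11, 19, 31, 47, ∞}.
(a,b)_∞: sgn(2)=+, sgn(341)=+, so +1.
(a,b)_2: α=-5, β=4; u≡1, v≡5 (mod 8); ε(u)ε(v)=0·0, αω(v)=-5·1, βω(u)=4·0; sum ≡ 1  ⇒  -1.
(a,b)_11: α=0, u≡10; β=3, v≡3 (mod 11); (10|11)=-1, (3|11)=+1; sign (−1)^0·-1^3·+1^0 = -1.
(a,b)_3: α=0, u≡2; β=4, v≡2 (mod 3); (2|3)=-1, (2|3)=-1; sign (−1)^0·-1^4·-1^0 = +1.
(a,b)_19: α=0, u≡3; β=-4, v≡14 (mod 19); (3|19)=-1, (14|19)=-1; sign (−1)^0·-1^-4·-1^0 = +1.
(a,b)_31: α=0, u≡1; β=3, v≡21 (mod 31); (1|31)=+1, (21|31)=-1; sign (−1)^0·+1^3·-1^0 = +1.
(a,b)_7: α=0, u≡2; β=-4, v≡6 (mod 7); (2|7)=+1, (6|7)=-1; sign (−1)^0·+1^-4·-1^0 = +1.
(a,b)_47: α=0, u≡25; β=-2, v≡18 (mod 47); (25|47)=+1, (18|47)=+1; sign (−1)^0·+1^-2·+1^0 = +1.
|Ram(2, 341)| = 2, even; anisotropic at {2, 11}.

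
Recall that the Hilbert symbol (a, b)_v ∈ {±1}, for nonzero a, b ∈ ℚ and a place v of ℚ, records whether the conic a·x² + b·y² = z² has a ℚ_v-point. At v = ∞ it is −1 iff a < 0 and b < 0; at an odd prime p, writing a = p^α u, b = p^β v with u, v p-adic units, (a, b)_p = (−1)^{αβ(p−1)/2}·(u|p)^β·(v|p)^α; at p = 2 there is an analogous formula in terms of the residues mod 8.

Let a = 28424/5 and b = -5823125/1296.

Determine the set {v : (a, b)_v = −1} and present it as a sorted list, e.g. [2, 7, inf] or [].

[2, 5, 7, 19]

Mod squares: a ≡ 35530, b ≡ -77. Check v ∈ {∞, 2, 3, 5, 7, 11, 17, 19}.
v=2: v_2(a)=3, v_2(b)=-4; units ≡ 5, 3 (mod 8); ε·ε+αω+βω = 0·1+3·1+-4·1 ≡ 1  ⇒  (a,b)_2 = -1.
v=5: a=5^-1·(≡4), b=5^4·(≡3) mod 5; (4|5)=+1, (3|5)=-1; (−1)^{-1·4·2}·(+1)^4·(-1)^-1 = -1.
v=11: a=11^1·(≡2), b=11^3·(≡4) mod 11; (2|11)=-1, (4|11)=+1; (−1)^{1·3·5}·(-1)^3·(+1)^1 = +1.
v=7: a=7^0·(≡5), b=7^1·(≡5) mod 7; (5|7)=-1, (5|7)=-1; (−1)^{0·1·3}·(-1)^1·(-1)^0 = -1.
v=17: a=17^1·(≡8), b=17^0·(≡1) mod 17; (8|17)=+1, (1|17)=+1; (−1)^{1·0·8}·(+1)^0·(+1)^1 = +1.
v=3: a=3^0·(≡1), b=3^-4·(≡1) mod 3; (1|3)=+1, (1|3)=+1; (−1)^{0·-4·1}·(+1)^-4·(+1)^0 = +1.
v=19: a=19^1·(≡18), b=19^0·(≡13) mod 19; (18|19)=-1, (13|19)=-1; (−1)^{1·0·9}·(-1)^0·(-1)^1 = -1.
v=∞: 35530 > 0 and -77 < 0  ⇒  (a,b)_∞ = +1.
|Ram(35530, -77)| = 4, even; anisotropic at {2, 5, 7, 19}.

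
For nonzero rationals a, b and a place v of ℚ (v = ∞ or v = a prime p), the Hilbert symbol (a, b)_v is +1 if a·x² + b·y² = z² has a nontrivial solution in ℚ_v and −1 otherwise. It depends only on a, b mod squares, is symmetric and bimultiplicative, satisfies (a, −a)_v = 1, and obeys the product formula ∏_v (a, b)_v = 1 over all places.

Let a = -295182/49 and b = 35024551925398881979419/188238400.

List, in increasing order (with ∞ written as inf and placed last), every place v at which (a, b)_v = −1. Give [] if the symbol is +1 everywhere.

Mod squares: a ≡ -62, b ≡ 504339. Check v ∈ {∞, 2, 3, 5, 7, 11, 13, 17, 23, 29, 31}.
v=29: a=29^0·(≡28), b=29^1·(≡4) mod 29; (28|29)=+1, (4|29)=+1; (−1)^{0·1·14}·(+1)^1·(+1)^0 = +1.
v=11: a=11^0·(≡5), b=11^1·(≡4) mod 11; (5|11)=+1, (4|11)=+1; (−1)^{0·1·5}·(+1)^1·(+1)^0 = +1.
v=23: a=23^2·(≡21), b=23^2·(≡1) mod 23; (21|23)=-1, (1|23)=+1; (−1)^{2·2·11}·(-1)^2·(+1)^2 = +1.
v=2: v_2(a)=1, v_2(b)=-6; units ≡ 1, 3 (mod 8); ε·ε+αω+βω = 0·1+1·1+-6·0 ≡ 1  ⇒  (a,b)_2 = -1.
v=17: a=17^0·(≡14), b=17^1·(≡4) mod 17; (14|17)=-1, (4|17)=+1; (−1)^{0·1·8}·(-1)^1·(+1)^0 = -1.
v=31: a=31^1·(≡29), b=31^3·(≡25) mod 31; (29|31)=-1, (25|31)=+1; (−1)^{1·3·15}·(-1)^3·(+1)^1 = +1.
v=5: a=5^0·(≡2), b=5^-2·(≡4) mod 5; (2|5)=-1, (4|5)=+1; (−1)^{0·-2·2}·(-1)^-2·(+1)^0 = +1.
v=∞: -62 < 0 and 504339 > 0  ⇒  (a,b)_∞ = +1.
v=7: a=7^-2·(≡1), b=7^-6·(≡5) mod 7; (1|7)=+1, (5|7)=-1; (−1)^{-2·-6·3}·(+1)^-6·(-1)^-2 = +1.
v=3: a=3^2·(≡1), b=3^15·(≡2) mod 3; (1|3)=+1, (2|3)=-1; (−1)^{2·15·1}·(+1)^15·(-1)^2 = +1.
v=13: a=13^0·(≡10), b=13^4·(≡12) mod 13; (10|13)=+1, (12|13)=+1; (−1)^{0·4·6}·(+1)^4·(+1)^0 = +1.
(-62, 504339 / ℚ) ramifies at {2, 17}: a division algebra.

[2, 17]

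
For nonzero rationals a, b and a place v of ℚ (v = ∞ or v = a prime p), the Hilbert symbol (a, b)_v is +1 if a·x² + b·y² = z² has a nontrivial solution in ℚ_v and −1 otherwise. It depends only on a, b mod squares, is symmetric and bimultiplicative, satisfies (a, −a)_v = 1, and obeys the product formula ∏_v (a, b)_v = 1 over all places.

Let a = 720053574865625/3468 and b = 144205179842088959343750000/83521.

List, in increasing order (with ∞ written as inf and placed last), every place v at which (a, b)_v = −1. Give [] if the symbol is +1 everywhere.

Mod squares: a ≡ 195, b ≡ 95095. Check v ∈ {∞, 2, 3, 5, 7, 11, 13, 17, 19}.
v=5: a=5^5·(≡4), b=5^9·(≡4) mod 5; (4|5)=+1, (4|5)=+1; (−1)^{5·9·2}·(+1)^9·(+1)^5 = +1.
v=19: a=19^2·(≡1), b=19^3·(≡10) mod 19; (1|19)=+1, (10|19)=-1; (−1)^{2·3·9}·(+1)^3·(-1)^2 = +1.
v=13: a=13^3·(≡11), b=13^5·(≡3) mod 13; (11|13)=-1, (3|13)=+1; (−1)^{3·5·6}·(-1)^5·(+1)^3 = -1.
v=3: a=3^-1·(≡2), b=3^4·(≡1) mod 3; (2|3)=-1, (1|3)=+1; (−1)^{-1·4·1}·(-1)^4·(+1)^-1 = +1.
v=∞: 195 > 0 and 95095 > 0  ⇒  (a,b)_∞ = +1.
v=7: a=7^4·(≡6), b=7^5·(≡5) mod 7; (6|7)=-1, (5|7)=-1; (−1)^{4·5·3}·(-1)^5·(-1)^4 = -1.
v=11: a=11^2·(≡6), b=11^3·(≡10) mod 11; (6|11)=-1, (10|11)=-1; (−1)^{2·3·5}·(-1)^3·(-1)^2 = -1.
v=2: v_2(a)=-2, v_2(b)=4; units ≡ 3, 7 (mod 8); ε·ε+αω+βω = 1·1+-2·0+4·1 ≡ 1  ⇒  (a,b)_2 = -1.
v=17: a=17^-2·(≡2), b=17^-4·(≡10) mod 17; (2|17)=+1, (10|17)=-1; (−1)^{-2·-4·8}·(+1)^-4·(-1)^-2 = +1.
Ram(195, 95095) = {2, 7, 11, 13}; no ℚ_2-point on the conic.

[2, 7, 11, 13]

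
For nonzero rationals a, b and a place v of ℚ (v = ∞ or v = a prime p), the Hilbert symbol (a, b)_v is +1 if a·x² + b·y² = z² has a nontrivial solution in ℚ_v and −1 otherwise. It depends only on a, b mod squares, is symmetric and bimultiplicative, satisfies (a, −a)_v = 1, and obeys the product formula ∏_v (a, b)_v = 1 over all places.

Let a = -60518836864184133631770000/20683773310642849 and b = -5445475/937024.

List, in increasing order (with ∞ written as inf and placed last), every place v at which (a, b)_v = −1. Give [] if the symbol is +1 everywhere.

[3, 7, 41, inf]

(a, b) ≡ (-31857, -259) mod (ℚ^×)²; places V = {2, 3, 5, 7, 11, 19, 23, 29, 37, 41, 47, ∞}.
(a,b)_19: α=-2, u≡1; β=0, v≡1 (mod 19); (1|19)=+1, (1|19)=+1; sign (−1)^0·+1^0·+1^-2 = +1.
(a,b)_37: α=3, u≡12; β=1, v≡26 (mod 37); (12|37)=+1, (26|37)=+1; sign (−1)^0·+1^1·+1^3 = +1.
(a,b)_7: α=3, u≡5; β=1, v≡5 (mod 7); (5|7)=-1, (5|7)=-1; sign (−1)^1·-1^1·-1^3 = -1.
(a,b)_3: α=3, u≡1; β=0, v≡2 (mod 3); (1|3)=+1, (2|3)=-1; sign (−1)^0·+1^0·-1^3 = -1.
(a,b)_∞: sgn(-31857)=−, sgn(-259)=−, so -1.
(a,b)_2: α=4, β=-6; u≡7, v≡5 (mod 8); ε(u)ε(v)=1·0, αω(v)=4·1, βω(u)=-6·0; sum ≡ 0  ⇒  +1.
(a,b)_23: α=2, u≡19; β=0, v≡7 (mod 23); (19|23)=-1, (7|23)=-1; sign (−1)^0·-1^0·-1^2 = +1.
(a,b)_41: α=1, u≡21; β=0, v≡35 (mod 41); (21|41)=+1, (35|41)=-1; sign (−1)^0·+1^0·-1^1 = -1.
(a,b)_11: α=-10, u≡6; β=-4, v≡1 (mod 11); (6|11)=-1, (1|11)=+1; sign (−1)^0·-1^-4·+1^-10 = +1.
(a,b)_5: α=4, u≡2; β=2, v≡4 (mod 5); (2|5)=-1, (4|5)=+1; sign (−1)^0·-1^2·+1^4 = +1.
(a,b)_29: α=6, u≡12; β=2, v≡10 (mod 29); (12|29)=-1, (10|29)=-1; sign (−1)^0·-1^2·-1^6 = +1.
(a,b)_47: α=-2, u≡37; β=0, v≡35 (mod 47); (37|47)=+1, (35|47)=-1; sign (−1)^0·+1^0·-1^-2 = +1.
(-31857, -259 / ℚ) ramifies at {3, 7, 41, ∞}: a division algebra.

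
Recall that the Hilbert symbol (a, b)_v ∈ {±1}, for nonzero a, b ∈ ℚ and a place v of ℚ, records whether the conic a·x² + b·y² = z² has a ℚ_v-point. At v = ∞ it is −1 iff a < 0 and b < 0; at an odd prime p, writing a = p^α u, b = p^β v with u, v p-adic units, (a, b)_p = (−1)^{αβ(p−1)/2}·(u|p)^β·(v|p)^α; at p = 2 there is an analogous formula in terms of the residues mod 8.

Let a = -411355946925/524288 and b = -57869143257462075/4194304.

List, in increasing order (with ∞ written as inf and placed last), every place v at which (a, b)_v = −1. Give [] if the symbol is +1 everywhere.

[2, 7, 31, inf]

(a, b) ≡ (-12586, -2387) mod (ℚ^×)²; places V = {2, 3, 5, 7, 11, 29, 31, ∞}.
(a,b)_11: α=2, u≡3; β=3, v≡4 (mod 11); (3|11)=+1, (4|11)=+1; sign (−1)^0·+1^3·+1^2 = +1.
(a,b)_∞: sgn(-12586)=−, sgn(-2387)=−, so -1.
(a,b)_31: α=1, u≡16; β=1, v≡2 (mod 31); (16|31)=+1, (2|31)=+1; sign (−1)^1·+1^1·+1^1 = -1.
(a,b)_5: α=2, u≡1; β=2, v≡3 (mod 5); (1|5)=+1, (3|5)=-1; sign (−1)^0·+1^2·-1^2 = +1.
(a,b)_3: α=2, u≡2; β=4, v≡1 (mod 3); (2|3)=-1, (1|3)=+1; sign (−1)^0·-1^4·+1^2 = +1.
(a,b)_2: α=-19, β=-22; u≡3, v≡5 (mod 8); ε(u)ε(v)=1·0, αω(v)=-19·1, βω(u)=-22·1; sum ≡ 1  ⇒  -1.
(a,b)_29: α=1, u≡23; β=2, v≡23 (mod 29); (23|29)=+1, (23|29)=+1; sign (−1)^0·+1^2·+1^1 = +1.
(a,b)_7: α=5, u≡4; β=7, v≡4 (mod 7); (4|7)=+1, (4|7)=+1; sign (−1)^1·+1^7·+1^5 = -1.
Ram(-12586, -2387) = {2, 7, 31, ∞}; no ℚ_2-point on the conic.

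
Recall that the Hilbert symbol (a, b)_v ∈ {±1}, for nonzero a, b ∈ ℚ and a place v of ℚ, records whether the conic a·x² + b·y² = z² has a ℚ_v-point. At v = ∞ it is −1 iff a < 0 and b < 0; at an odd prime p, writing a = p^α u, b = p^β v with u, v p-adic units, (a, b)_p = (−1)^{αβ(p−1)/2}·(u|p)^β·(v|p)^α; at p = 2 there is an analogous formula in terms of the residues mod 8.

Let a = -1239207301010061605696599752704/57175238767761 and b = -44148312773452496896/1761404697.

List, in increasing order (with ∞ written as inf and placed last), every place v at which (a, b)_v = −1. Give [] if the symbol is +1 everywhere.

(a, b) ≡ (-209, -14858) mod (ℚ^×)²; places V = {2, 3, 7, 11, 13, 17, 19, 23, 29, 37, 41, ∞}.
(a,b)_7: α=8, u≡2; β=4, v≡6 (mod 7); (2|7)=+1, (6|7)=-1; sign (−1)^0·+1^4·-1^8 = +1.
(a,b)_17: α=0, u≡6; β=-1, v≡11 (mod 17); (6|17)=-1, (11|17)=-1; sign (−1)^0·-1^-1·-1^0 = -1.
(a,b)_19: α=5, u≡2; β=3, v≡16 (mod 19); (2|19)=-1, (16|19)=+1; sign (−1)^1·-1^3·+1^5 = +1.
(a,b)_41: α=2, u≡2; β=2, v≡20 (mod 41); (2|41)=+1, (20|41)=+1; sign (−1)^0·+1^2·+1^2 = +1.
(a,b)_3: α=-10, u≡1; β=-6, v≡1 (mod 3); (1|3)=+1, (1|3)=+1; sign (−1)^0·+1^-6·+1^-10 = +1.
(a,b)_29: α=-4, u≡13; β=-2, v≡19 (mod 29); (13|29)=+1, (19|29)=-1; sign (−1)^0·+1^-2·-1^-4 = +1.
(a,b)_23: α=4, u≡5; β=3, v≡5 (mod 23); (5|23)=-1, (5|23)=-1; sign (−1)^0·-1^3·-1^4 = -1.
(a,b)_13: α=0, u≡4; β=-2, v≡9 (mod 13); (4|13)=+1, (9|13)=+1; sign (−1)^0·+1^-2·+1^0 = +1.
(a,b)_∞: sgn(-209)=−, sgn(-14858)=−, so -1.
(a,b)_37: α=-2, u≡17; β=0, v≡36 (mod 37); (17|37)=-1, (36|37)=+1; sign (−1)^0·-1^0·+1^-2 = +1.
(a,b)_2: α=24, β=17; u≡7, v≡3 (mod 8); ε(u)ε(v)=1·1, αω(v)=24·1, βω(u)=17·0; sum ≡ 1  ⇒  -1.
(a,b)_11: α=1, u≡5; β=0, v≡4 (mod 11); (5|11)=+1, (4|11)=+1; sign (−1)^0·+1^0·+1^1 = +1.
(-209, -14858 / ℚ) ramifies at {2, 17, 23, ∞}: a division algebra.

[2, 17, 23, inf]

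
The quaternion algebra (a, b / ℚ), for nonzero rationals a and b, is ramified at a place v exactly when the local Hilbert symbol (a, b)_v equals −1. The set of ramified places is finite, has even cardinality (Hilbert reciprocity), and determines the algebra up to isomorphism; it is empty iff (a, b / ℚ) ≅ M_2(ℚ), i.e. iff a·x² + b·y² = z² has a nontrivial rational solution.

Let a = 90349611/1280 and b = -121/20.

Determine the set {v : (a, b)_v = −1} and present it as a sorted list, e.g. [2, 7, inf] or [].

(a, b) ≡ (255, -5) mod (ℚ^×)²; places V = {2, 3, 5, 11, 17, ∞}.
(a,b)_2: α=-8, β=-2; u≡7, v≡3 (mod 8); ε(u)ε(v)=1·1, αω(v)=-8·1, βω(u)=-2·0; sum ≡ 1  ⇒  -1.
(a,b)_5: α=-1, u≡1; β=-1, v≡1 (mod 5); (1|5)=+1, (1|5)=+1; sign (−1)^0·+1^-1·+1^-1 = +1.
(a,b)_3: α=1, u≡1; β=0, v≡1 (mod 3); (1|3)=+1, (1|3)=+1; sign (−1)^0·+1^0·+1^1 = +1.
(a,b)_∞: sgn(255)=+, sgn(-5)=−, so +1.
(a,b)_17: α=1, u≡15; β=0, v≡5 (mod 17); (15|17)=+1, (5|17)=-1; sign (−1)^0·+1^0·-1^1 = -1.
(a,b)_11: α=6, u≡10; β=2, v≡6 (mod 11); (10|11)=-1, (6|11)=-1; sign (−1)^0·-1^2·-1^6 = +1.
Ram(255, -5) = {2, 17}; no ℚ_2-point on the conic.

[2, 17]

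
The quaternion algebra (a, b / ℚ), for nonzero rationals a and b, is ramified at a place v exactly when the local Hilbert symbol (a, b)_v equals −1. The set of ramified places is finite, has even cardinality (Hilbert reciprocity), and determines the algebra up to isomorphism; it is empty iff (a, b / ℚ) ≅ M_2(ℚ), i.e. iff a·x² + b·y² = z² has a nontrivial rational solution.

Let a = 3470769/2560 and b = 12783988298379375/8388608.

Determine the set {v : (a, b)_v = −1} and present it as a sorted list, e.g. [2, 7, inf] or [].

Mod squares: a ≡ 10, b ≡ 7854. Check v ∈ {∞, 2, 3, 5, 7, 11, 17, 23}.
v=17: a=17^0·(≡10), b=17^1·(≡10) mod 17; (10|17)=-1, (10|17)=-1; (−1)^{0·1·8}·(-1)^1·(-1)^0 = -1.
v=7: a=7^0·(≡3), b=7^1·(≡4) mod 7; (3|7)=-1, (4|7)=+1; (−1)^{0·1·3}·(-1)^1·(+1)^0 = -1.
v=∞: 10 > 0 and 7854 > 0  ⇒  (a,b)_∞ = +1.
v=5: a=5^-1·(≡2), b=5^4·(≡4) mod 5; (2|5)=-1, (4|5)=+1; (−1)^{-1·4·2}·(-1)^4·(+1)^-1 = +1.
v=3: a=3^8·(≡1), b=3^17·(≡2) mod 3; (1|3)=+1, (2|3)=-1; (−1)^{8·17·1}·(+1)^17·(-1)^8 = +1.
v=11: a=11^0·(≡2), b=11^3·(≡10) mod 11; (2|11)=-1, (10|11)=-1; (−1)^{0·3·5}·(-1)^3·(-1)^0 = -1.
v=2: v_2(a)=-9, v_2(b)=-23; units ≡ 5, 7 (mod 8); ε·ε+αω+βω = 0·1+-9·0+-23·1 ≡ 1  ⇒  (a,b)_2 = -1.
v=23: a=23^2·(≡14), b=23^0·(≡7) mod 23; (14|23)=-1, (7|23)=-1; (−1)^{2·0·11}·(-1)^0·(-1)^2 = +1.
|Ram(10, 7854)| = 4, even; anisotropic at {2, 7, 11, 17}.

[2, 7, 11, 17]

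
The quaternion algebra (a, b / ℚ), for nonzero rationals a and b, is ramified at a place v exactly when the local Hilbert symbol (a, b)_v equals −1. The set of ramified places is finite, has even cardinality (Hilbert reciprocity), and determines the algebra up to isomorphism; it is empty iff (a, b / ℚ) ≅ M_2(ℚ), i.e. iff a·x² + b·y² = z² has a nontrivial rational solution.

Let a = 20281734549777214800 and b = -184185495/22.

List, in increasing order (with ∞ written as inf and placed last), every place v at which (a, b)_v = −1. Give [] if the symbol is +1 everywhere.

[2, 3, 5, 17, 19, 23]

(a, b) ≡ (245157, -32890) mod (ℚ^×)²; places V = {2, 3, 5, 11, 13, 17, 19, 23, ∞}.
(a,b)_2: α=4, β=-1; u≡5, v≡3 (mod 8); ε(u)ε(v)=0·1, αω(v)=4·1, βω(u)=-1·1; sum ≡ 1  ⇒  -1.
(a,b)_23: α=3, u≡17; β=1, v≡17 (mod 23); (17|23)=-1, (17|23)=-1; sign (−1)^1·-1^1·-1^3 = -1.
(a,b)_11: α=1, u≡1; β=-1, v≡6 (mod 11); (1|11)=+1, (6|11)=-1; sign (−1)^1·+1^-1·-1^1 = +1.
(a,b)_13: α=6, u≡4; β=3, v≡6 (mod 13); (4|13)=+1, (6|13)=-1; sign (−1)^0·+1^3·-1^6 = +1.
(a,b)_19: α=1, u≡12; β=0, v≡10 (mod 19); (12|19)=-1, (10|19)=-1; sign (−1)^0·-1^0·-1^1 = -1.
(a,b)_5: α=2, u≡2; β=1, v≡3 (mod 5); (2|5)=-1, (3|5)=-1; sign (−1)^0·-1^1·-1^2 = -1.
(a,b)_3: α=5, u≡2; β=6, v≡2 (mod 3); (2|3)=-1, (2|3)=-1; sign (−1)^0·-1^6·-1^5 = -1.
(a,b)_17: α=1, u≡3; β=0, v≡14 (mod 17); (3|17)=-1, (14|17)=-1; sign (−1)^0·-1^0·-1^1 = -1.
(a,b)_∞: sgn(245157)=+, sgn(-32890)=−, so +1.
|Ram(245157, -32890)| = 6, even; anisotropic at {2, 3, 5, 17, 19, 23}.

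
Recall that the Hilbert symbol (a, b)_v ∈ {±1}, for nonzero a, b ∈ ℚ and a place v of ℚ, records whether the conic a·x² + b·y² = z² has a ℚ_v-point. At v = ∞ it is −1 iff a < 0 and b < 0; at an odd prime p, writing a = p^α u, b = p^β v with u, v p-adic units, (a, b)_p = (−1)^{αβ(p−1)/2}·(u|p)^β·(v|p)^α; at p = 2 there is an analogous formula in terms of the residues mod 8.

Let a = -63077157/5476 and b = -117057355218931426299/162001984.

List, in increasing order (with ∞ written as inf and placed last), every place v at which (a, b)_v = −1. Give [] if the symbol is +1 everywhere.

[11, 17, 23, inf]

Mod squares: a ≡ -7293, b ≡ -167739. Check v ∈ {∞, 2, 3, 7, 11, 13, 17, 23, 31, 37, 43}.
v=23: a=23^0·(≡22), b=23^1·(≡10) mod 23; (22|23)=-1, (10|23)=-1; (−1)^{0·1·11}·(-1)^1·(-1)^0 = -1.
v=∞: -7293 < 0 and -167739 < 0  ⇒  (a,b)_∞ = -1.
v=3: a=3^3·(≡2), b=3^3·(≡1) mod 3; (2|3)=-1, (1|3)=+1; (−1)^{3·3·1}·(-1)^3·(+1)^3 = +1.
v=17: a=17^1·(≡8), b=17^3·(≡14) mod 17; (8|17)=+1, (14|17)=-1; (−1)^{1·3·8}·(+1)^3·(-1)^1 = -1.
v=43: a=43^0·(≡24), b=43^-2·(≡24) mod 43; (24|43)=+1, (24|43)=+1; (−1)^{0·-2·21}·(+1)^-2·(+1)^0 = +1.
v=11: a=11^1·(≡10), b=11^3·(≡6) mod 11; (10|11)=-1, (6|11)=-1; (−1)^{1·3·5}·(-1)^3·(-1)^1 = -1.
v=31: a=31^2·(≡15), b=31^4·(≡18) mod 31; (15|31)=-1, (18|31)=+1; (−1)^{2·4·15}·(-1)^4·(+1)^2 = +1.
v=7: a=7^0·(≡2), b=7^4·(≡2) mod 7; (2|7)=+1, (2|7)=+1; (−1)^{0·4·3}·(+1)^4·(+1)^0 = +1.
v=37: a=37^-2·(≡9), b=37^-2·(≡15) mod 37; (9|37)=+1, (15|37)=-1; (−1)^{-2·-2·18}·(+1)^-2·(-1)^-2 = +1.
v=13: a=13^1·(≡6), b=13^1·(≡8) mod 13; (6|13)=-1, (8|13)=-1; (−1)^{1·1·6}·(-1)^1·(-1)^1 = +1.
v=2: v_2(a)=-2, v_2(b)=-6; units ≡ 3, 5 (mod 8); ε·ε+αω+βω = 1·0+-2·1+-6·1 ≡ 0  ⇒  (a,b)_2 = +1.
|Ram(-7293, -167739)| = 4, even; anisotropic at {11, 17, 23, ∞}.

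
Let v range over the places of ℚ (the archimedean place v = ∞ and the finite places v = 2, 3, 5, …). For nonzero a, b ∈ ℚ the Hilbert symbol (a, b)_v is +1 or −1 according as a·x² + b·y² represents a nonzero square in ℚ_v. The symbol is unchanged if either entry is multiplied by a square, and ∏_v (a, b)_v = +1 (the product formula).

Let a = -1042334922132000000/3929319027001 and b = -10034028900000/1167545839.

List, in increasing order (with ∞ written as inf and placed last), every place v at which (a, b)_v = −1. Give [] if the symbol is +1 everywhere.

Mod squares: a ≡ -53, b ≡ -310. Check v ∈ {∞, 2, 3, 5, 7, 17, 19, 31, 53}.
v=5: a=5^6·(≡2), b=5^5·(≡3) mod 5; (2|5)=-1, (3|5)=-1; (−1)^{6·5·2}·(-1)^5·(-1)^6 = -1.
v=2: v_2(a)=8, v_2(b)=5; units ≡ 3, 5 (mod 8); ε·ε+αω+βω = 1·0+8·1+5·1 ≡ 1  ⇒  (a,b)_2 = -1.
v=∞: -53 < 0 and -310 < 0  ⇒  (a,b)_∞ = -1.
v=3: a=3^6·(≡1), b=3^6·(≡2) mod 3; (1|3)=+1, (2|3)=-1; (−1)^{6·6·1}·(+1)^6·(-1)^6 = +1.
v=7: a=7^4·(≡6), b=7^2·(≡5) mod 7; (6|7)=-1, (5|7)=-1; (−1)^{4·2·3}·(-1)^2·(-1)^4 = +1.
v=53: a=53^3·(≡16), b=53^2·(≡23) mod 53; (16|53)=+1, (23|53)=-1; (−1)^{3·2·26}·(+1)^2·(-1)^3 = -1.
v=31: a=31^0·(≡2), b=31^-1·(≡3) mod 31; (2|31)=+1, (3|31)=-1; (−1)^{0·-1·15}·(+1)^-1·(-1)^0 = +1.
v=17: a=17^-4·(≡2), b=17^-2·(≡2) mod 17; (2|17)=+1, (2|17)=+1; (−1)^{-4·-2·8}·(+1)^-2·(+1)^-4 = +1.
v=19: a=19^-6·(≡17), b=19^-4·(≡18) mod 19; (17|19)=+1, (18|19)=-1; (−1)^{-6·-4·9}·(+1)^-4·(-1)^-6 = +1.
Ram(-53, -310) = {2, 5, 53, ∞}; no ℚ_2-point on the conic.

[2, 5, 53, inf]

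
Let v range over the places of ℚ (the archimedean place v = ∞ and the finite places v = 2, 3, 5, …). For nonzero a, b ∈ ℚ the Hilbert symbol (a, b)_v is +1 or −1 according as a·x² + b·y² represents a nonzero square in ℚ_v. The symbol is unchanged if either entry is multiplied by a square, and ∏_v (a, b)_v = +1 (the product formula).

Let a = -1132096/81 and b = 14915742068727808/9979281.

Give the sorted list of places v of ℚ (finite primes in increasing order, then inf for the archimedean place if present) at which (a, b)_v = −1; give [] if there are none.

[2, 11]

Mod squares: a ≡ -1, b ≡ 22. Check v ∈ {∞, 2, 3, 7, 11, 13, 19, 23}.
v=2: v_2(a)=6, v_2(b)=13; units ≡ 7, 3 (mod 8); ε·ε+αω+βω = 1·1+6·1+13·0 ≡ 1  ⇒  (a,b)_2 = -1.
v=23: a=23^0·(≡20), b=23^2·(≡20) mod 23; (20|23)=-1, (20|23)=-1; (−1)^{0·2·11}·(-1)^2·(-1)^0 = +1.
v=13: a=13^0·(≡3), b=13^-2·(≡3) mod 13; (3|13)=+1, (3|13)=+1; (−1)^{0·-2·6}·(+1)^-2·(+1)^0 = +1.
v=19: a=19^2·(≡15), b=19^4·(≡8) mod 19; (15|19)=-1, (8|19)=-1; (−1)^{2·4·9}·(-1)^4·(-1)^2 = +1.
v=3: a=3^-4·(≡2), b=3^-10·(≡1) mod 3; (2|3)=-1, (1|3)=+1; (−1)^{-4·-10·1}·(-1)^-10·(+1)^-4 = +1.
v=∞: -1 < 0 and 22 > 0  ⇒  (a,b)_∞ = +1.
v=11: a=11^0·(≡6), b=11^1·(≡2) mod 11; (6|11)=-1, (2|11)=-1; (−1)^{0·1·5}·(-1)^1·(-1)^0 = -1.
v=7: a=7^2·(≡6), b=7^4·(≡2) mod 7; (6|7)=-1, (2|7)=+1; (−1)^{2·4·3}·(-1)^4·(+1)^2 = +1.
|Ram(-1, 22)| = 2, even; anisotropic at {2, 11}.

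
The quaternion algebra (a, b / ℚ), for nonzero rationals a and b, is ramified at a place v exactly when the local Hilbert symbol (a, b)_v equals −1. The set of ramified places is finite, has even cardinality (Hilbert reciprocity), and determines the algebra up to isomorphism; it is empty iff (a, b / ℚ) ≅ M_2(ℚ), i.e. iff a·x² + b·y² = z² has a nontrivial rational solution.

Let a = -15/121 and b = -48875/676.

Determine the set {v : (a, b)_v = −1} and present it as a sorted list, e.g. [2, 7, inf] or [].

[5, inf]

(a, b) ≡ (-15, -1955) mod (ℚ^×)²; places V = {2, 3, 5, 11, 13, 17, 23, ∞}.
(a,b)_13: α=0, u≡6; β=-2, v≡11 (mod 13); (6|13)=-1, (11|13)=-1; sign (−1)^0·-1^-2·-1^0 = +1.
(a,b)_5: α=1, u≡2; β=3, v≡4 (mod 5); (2|5)=-1, (4|5)=+1; sign (−1)^0·-1^3·+1^1 = -1.
(a,b)_23: α=0, u≡9; β=1, v≡22 (mod 23); (9|23)=+1, (22|23)=-1; sign (−1)^0·+1^1·-1^0 = +1.
(a,b)_∞: sgn(-15)=−, sgn(-1955)=−, so -1.
(a,b)_17: α=0, u≡1; β=1, v≡9 (mod 17); (1|17)=+1, (9|17)=+1; sign (−1)^0·+1^1·+1^0 = +1.
(a,b)_3: α=1, u≡1; β=0, v≡1 (mod 3); (1|3)=+1, (1|3)=+1; sign (−1)^0·+1^0·+1^1 = +1.
(a,b)_11: α=-2, u≡7; β=0, v≡4 (mod 11); (7|11)=-1, (4|11)=+1; sign (−1)^0·-1^0·+1^-2 = +1.
(a,b)_2: α=0, β=-2; u≡1, v≡5 (mod 8); ε(u)ε(v)=0·0, αω(v)=0·1, βω(u)=-2·0; sum ≡ 0  ⇒  +1.
|Ram(-15, -1955)| = 2, even; anisotropic at {5, ∞}.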